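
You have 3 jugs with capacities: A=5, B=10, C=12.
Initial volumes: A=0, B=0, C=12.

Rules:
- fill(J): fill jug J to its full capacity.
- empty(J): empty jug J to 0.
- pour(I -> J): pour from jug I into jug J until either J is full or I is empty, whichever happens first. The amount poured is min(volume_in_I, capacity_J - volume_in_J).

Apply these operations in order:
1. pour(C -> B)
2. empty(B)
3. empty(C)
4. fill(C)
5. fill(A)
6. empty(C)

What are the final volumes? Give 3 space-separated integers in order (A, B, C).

Step 1: pour(C -> B) -> (A=0 B=10 C=2)
Step 2: empty(B) -> (A=0 B=0 C=2)
Step 3: empty(C) -> (A=0 B=0 C=0)
Step 4: fill(C) -> (A=0 B=0 C=12)
Step 5: fill(A) -> (A=5 B=0 C=12)
Step 6: empty(C) -> (A=5 B=0 C=0)

Answer: 5 0 0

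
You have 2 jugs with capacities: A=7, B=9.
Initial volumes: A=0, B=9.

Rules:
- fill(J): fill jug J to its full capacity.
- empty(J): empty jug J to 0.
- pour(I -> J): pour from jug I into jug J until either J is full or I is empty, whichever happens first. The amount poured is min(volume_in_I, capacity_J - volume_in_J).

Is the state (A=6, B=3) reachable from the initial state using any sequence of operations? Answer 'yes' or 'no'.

Answer: no

Derivation:
BFS explored all 32 reachable states.
Reachable set includes: (0,0), (0,1), (0,2), (0,3), (0,4), (0,5), (0,6), (0,7), (0,8), (0,9), (1,0), (1,9) ...
Target (A=6, B=3) not in reachable set → no.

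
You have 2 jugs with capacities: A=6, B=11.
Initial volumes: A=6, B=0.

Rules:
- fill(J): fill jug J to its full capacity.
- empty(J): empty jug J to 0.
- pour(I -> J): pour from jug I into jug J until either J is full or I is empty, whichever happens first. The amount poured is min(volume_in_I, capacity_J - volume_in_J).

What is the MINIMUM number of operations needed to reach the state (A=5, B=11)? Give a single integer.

Answer: 6

Derivation:
BFS from (A=6, B=0). One shortest path:
  1. empty(A) -> (A=0 B=0)
  2. fill(B) -> (A=0 B=11)
  3. pour(B -> A) -> (A=6 B=5)
  4. empty(A) -> (A=0 B=5)
  5. pour(B -> A) -> (A=5 B=0)
  6. fill(B) -> (A=5 B=11)
Reached target in 6 moves.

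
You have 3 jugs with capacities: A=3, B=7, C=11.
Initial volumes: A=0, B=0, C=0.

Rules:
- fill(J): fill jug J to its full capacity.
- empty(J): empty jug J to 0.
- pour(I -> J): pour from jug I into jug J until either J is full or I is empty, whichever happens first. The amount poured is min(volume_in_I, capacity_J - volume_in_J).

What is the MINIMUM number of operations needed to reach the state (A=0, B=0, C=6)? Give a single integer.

Answer: 4

Derivation:
BFS from (A=0, B=0, C=0). One shortest path:
  1. fill(A) -> (A=3 B=0 C=0)
  2. pour(A -> C) -> (A=0 B=0 C=3)
  3. fill(A) -> (A=3 B=0 C=3)
  4. pour(A -> C) -> (A=0 B=0 C=6)
Reached target in 4 moves.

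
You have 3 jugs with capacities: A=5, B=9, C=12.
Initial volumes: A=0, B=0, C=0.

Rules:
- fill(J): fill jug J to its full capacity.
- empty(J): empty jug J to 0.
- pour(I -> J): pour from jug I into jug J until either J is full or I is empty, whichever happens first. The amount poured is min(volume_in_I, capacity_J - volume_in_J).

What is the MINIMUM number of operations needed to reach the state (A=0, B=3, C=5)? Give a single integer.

Answer: 6

Derivation:
BFS from (A=0, B=0, C=0). One shortest path:
  1. fill(A) -> (A=5 B=0 C=0)
  2. fill(C) -> (A=5 B=0 C=12)
  3. pour(C -> B) -> (A=5 B=9 C=3)
  4. empty(B) -> (A=5 B=0 C=3)
  5. pour(C -> B) -> (A=5 B=3 C=0)
  6. pour(A -> C) -> (A=0 B=3 C=5)
Reached target in 6 moves.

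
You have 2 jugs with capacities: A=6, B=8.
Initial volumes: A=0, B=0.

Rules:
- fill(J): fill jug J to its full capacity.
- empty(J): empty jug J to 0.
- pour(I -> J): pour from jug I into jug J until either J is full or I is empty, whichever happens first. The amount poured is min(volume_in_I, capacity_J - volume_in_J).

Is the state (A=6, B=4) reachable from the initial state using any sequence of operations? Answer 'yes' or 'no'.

Answer: yes

Derivation:
BFS from (A=0, B=0):
  1. fill(B) -> (A=0 B=8)
  2. pour(B -> A) -> (A=6 B=2)
  3. empty(A) -> (A=0 B=2)
  4. pour(B -> A) -> (A=2 B=0)
  5. fill(B) -> (A=2 B=8)
  6. pour(B -> A) -> (A=6 B=4)
Target reached → yes.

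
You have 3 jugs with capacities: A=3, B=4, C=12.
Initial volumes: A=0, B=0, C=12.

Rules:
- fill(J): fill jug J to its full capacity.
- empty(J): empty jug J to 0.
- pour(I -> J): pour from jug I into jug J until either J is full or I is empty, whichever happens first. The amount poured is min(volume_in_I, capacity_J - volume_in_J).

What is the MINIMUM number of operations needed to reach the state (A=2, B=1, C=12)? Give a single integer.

Answer: 5

Derivation:
BFS from (A=0, B=0, C=12). One shortest path:
  1. fill(A) -> (A=3 B=0 C=12)
  2. pour(A -> B) -> (A=0 B=3 C=12)
  3. pour(C -> A) -> (A=3 B=3 C=9)
  4. pour(A -> B) -> (A=2 B=4 C=9)
  5. pour(B -> C) -> (A=2 B=1 C=12)
Reached target in 5 moves.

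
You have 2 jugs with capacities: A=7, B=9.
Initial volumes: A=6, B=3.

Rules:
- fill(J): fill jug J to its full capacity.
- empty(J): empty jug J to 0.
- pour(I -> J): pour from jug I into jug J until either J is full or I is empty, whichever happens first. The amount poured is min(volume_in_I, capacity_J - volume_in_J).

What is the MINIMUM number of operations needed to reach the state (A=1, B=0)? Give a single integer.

BFS from (A=6, B=3). One shortest path:
  1. fill(A) -> (A=7 B=3)
  2. pour(A -> B) -> (A=1 B=9)
  3. empty(B) -> (A=1 B=0)
Reached target in 3 moves.

Answer: 3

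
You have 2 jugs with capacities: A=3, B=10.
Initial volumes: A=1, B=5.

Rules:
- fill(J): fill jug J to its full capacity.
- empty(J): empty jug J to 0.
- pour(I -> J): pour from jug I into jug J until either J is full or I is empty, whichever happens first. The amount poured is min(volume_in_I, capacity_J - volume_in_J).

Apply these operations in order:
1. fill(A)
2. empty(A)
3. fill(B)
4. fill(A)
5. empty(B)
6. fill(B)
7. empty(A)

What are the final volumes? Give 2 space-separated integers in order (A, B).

Step 1: fill(A) -> (A=3 B=5)
Step 2: empty(A) -> (A=0 B=5)
Step 3: fill(B) -> (A=0 B=10)
Step 4: fill(A) -> (A=3 B=10)
Step 5: empty(B) -> (A=3 B=0)
Step 6: fill(B) -> (A=3 B=10)
Step 7: empty(A) -> (A=0 B=10)

Answer: 0 10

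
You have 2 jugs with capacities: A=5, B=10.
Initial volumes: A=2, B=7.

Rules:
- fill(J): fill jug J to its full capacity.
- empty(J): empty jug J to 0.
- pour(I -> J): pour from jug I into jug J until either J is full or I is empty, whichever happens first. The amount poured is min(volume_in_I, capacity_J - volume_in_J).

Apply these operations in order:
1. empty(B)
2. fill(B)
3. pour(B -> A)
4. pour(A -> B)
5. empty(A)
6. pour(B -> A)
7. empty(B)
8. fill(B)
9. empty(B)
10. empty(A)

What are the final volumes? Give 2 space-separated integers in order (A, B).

Answer: 0 0

Derivation:
Step 1: empty(B) -> (A=2 B=0)
Step 2: fill(B) -> (A=2 B=10)
Step 3: pour(B -> A) -> (A=5 B=7)
Step 4: pour(A -> B) -> (A=2 B=10)
Step 5: empty(A) -> (A=0 B=10)
Step 6: pour(B -> A) -> (A=5 B=5)
Step 7: empty(B) -> (A=5 B=0)
Step 8: fill(B) -> (A=5 B=10)
Step 9: empty(B) -> (A=5 B=0)
Step 10: empty(A) -> (A=0 B=0)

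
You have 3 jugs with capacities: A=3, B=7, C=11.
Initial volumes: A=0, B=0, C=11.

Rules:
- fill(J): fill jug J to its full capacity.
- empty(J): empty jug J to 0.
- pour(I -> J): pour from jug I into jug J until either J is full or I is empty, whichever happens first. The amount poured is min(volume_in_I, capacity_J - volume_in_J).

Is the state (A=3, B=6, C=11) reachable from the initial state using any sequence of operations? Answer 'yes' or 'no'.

Answer: yes

Derivation:
BFS from (A=0, B=0, C=11):
  1. fill(A) -> (A=3 B=0 C=11)
  2. pour(A -> B) -> (A=0 B=3 C=11)
  3. fill(A) -> (A=3 B=3 C=11)
  4. pour(A -> B) -> (A=0 B=6 C=11)
  5. fill(A) -> (A=3 B=6 C=11)
Target reached → yes.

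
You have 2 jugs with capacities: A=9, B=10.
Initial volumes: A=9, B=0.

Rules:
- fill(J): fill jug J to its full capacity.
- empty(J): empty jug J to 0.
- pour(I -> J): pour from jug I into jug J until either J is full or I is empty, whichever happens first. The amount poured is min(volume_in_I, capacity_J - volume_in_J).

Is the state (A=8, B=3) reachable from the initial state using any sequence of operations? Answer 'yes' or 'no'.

Answer: no

Derivation:
BFS explored all 38 reachable states.
Reachable set includes: (0,0), (0,1), (0,2), (0,3), (0,4), (0,5), (0,6), (0,7), (0,8), (0,9), (0,10), (1,0) ...
Target (A=8, B=3) not in reachable set → no.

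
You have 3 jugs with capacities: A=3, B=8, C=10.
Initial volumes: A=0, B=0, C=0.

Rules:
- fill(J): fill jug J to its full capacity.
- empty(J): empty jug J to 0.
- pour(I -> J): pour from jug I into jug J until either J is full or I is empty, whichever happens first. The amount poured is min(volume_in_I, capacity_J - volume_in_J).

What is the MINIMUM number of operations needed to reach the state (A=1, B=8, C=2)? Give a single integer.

Answer: 5

Derivation:
BFS from (A=0, B=0, C=0). One shortest path:
  1. fill(A) -> (A=3 B=0 C=0)
  2. fill(B) -> (A=3 B=8 C=0)
  3. pour(B -> C) -> (A=3 B=0 C=8)
  4. pour(A -> C) -> (A=1 B=0 C=10)
  5. pour(C -> B) -> (A=1 B=8 C=2)
Reached target in 5 moves.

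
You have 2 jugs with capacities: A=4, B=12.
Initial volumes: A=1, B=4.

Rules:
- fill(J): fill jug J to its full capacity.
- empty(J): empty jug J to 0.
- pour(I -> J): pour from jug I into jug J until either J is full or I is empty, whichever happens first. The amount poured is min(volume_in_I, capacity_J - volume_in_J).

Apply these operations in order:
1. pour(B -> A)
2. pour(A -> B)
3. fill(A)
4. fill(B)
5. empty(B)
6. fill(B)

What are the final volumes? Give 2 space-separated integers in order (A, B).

Step 1: pour(B -> A) -> (A=4 B=1)
Step 2: pour(A -> B) -> (A=0 B=5)
Step 3: fill(A) -> (A=4 B=5)
Step 4: fill(B) -> (A=4 B=12)
Step 5: empty(B) -> (A=4 B=0)
Step 6: fill(B) -> (A=4 B=12)

Answer: 4 12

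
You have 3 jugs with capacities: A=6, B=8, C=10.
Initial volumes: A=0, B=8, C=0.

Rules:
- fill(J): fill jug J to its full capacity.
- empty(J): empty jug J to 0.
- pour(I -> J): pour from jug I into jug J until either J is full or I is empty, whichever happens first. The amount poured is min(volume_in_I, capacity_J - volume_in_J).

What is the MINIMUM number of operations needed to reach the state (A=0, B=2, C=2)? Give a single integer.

Answer: 5

Derivation:
BFS from (A=0, B=8, C=0). One shortest path:
  1. empty(B) -> (A=0 B=0 C=0)
  2. fill(C) -> (A=0 B=0 C=10)
  3. pour(C -> B) -> (A=0 B=8 C=2)
  4. pour(B -> A) -> (A=6 B=2 C=2)
  5. empty(A) -> (A=0 B=2 C=2)
Reached target in 5 moves.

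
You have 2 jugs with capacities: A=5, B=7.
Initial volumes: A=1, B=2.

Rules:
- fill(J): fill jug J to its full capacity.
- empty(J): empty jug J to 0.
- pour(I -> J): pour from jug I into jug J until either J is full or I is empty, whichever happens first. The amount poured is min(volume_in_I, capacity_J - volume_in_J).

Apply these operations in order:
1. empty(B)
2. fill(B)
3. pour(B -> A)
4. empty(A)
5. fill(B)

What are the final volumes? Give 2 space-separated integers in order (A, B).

Answer: 0 7

Derivation:
Step 1: empty(B) -> (A=1 B=0)
Step 2: fill(B) -> (A=1 B=7)
Step 3: pour(B -> A) -> (A=5 B=3)
Step 4: empty(A) -> (A=0 B=3)
Step 5: fill(B) -> (A=0 B=7)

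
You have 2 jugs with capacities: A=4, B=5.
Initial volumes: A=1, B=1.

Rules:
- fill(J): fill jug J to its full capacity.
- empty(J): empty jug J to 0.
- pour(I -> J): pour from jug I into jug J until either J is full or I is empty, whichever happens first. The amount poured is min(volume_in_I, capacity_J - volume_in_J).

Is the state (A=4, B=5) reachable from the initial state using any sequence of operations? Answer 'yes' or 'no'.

BFS from (A=1, B=1):
  1. fill(A) -> (A=4 B=1)
  2. fill(B) -> (A=4 B=5)
Target reached → yes.

Answer: yes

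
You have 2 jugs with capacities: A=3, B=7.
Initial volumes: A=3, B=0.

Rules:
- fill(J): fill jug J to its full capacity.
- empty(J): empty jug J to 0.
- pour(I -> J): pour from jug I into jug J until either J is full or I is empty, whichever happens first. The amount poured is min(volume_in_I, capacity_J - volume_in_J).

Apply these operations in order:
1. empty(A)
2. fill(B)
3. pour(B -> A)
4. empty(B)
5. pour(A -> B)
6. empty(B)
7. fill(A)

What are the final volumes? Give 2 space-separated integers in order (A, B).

Step 1: empty(A) -> (A=0 B=0)
Step 2: fill(B) -> (A=0 B=7)
Step 3: pour(B -> A) -> (A=3 B=4)
Step 4: empty(B) -> (A=3 B=0)
Step 5: pour(A -> B) -> (A=0 B=3)
Step 6: empty(B) -> (A=0 B=0)
Step 7: fill(A) -> (A=3 B=0)

Answer: 3 0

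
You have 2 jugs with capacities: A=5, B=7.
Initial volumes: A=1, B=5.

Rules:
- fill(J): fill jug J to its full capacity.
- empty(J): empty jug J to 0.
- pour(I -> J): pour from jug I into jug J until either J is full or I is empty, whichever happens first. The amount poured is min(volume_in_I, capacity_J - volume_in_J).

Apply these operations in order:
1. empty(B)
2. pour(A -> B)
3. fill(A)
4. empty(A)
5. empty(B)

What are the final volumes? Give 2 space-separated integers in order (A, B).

Step 1: empty(B) -> (A=1 B=0)
Step 2: pour(A -> B) -> (A=0 B=1)
Step 3: fill(A) -> (A=5 B=1)
Step 4: empty(A) -> (A=0 B=1)
Step 5: empty(B) -> (A=0 B=0)

Answer: 0 0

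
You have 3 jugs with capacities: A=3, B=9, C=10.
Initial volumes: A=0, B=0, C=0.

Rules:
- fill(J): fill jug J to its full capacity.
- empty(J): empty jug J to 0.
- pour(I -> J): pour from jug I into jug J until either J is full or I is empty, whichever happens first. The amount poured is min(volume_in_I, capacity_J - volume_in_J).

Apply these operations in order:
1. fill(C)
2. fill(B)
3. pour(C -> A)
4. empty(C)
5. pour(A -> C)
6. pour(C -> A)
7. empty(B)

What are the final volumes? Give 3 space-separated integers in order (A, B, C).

Step 1: fill(C) -> (A=0 B=0 C=10)
Step 2: fill(B) -> (A=0 B=9 C=10)
Step 3: pour(C -> A) -> (A=3 B=9 C=7)
Step 4: empty(C) -> (A=3 B=9 C=0)
Step 5: pour(A -> C) -> (A=0 B=9 C=3)
Step 6: pour(C -> A) -> (A=3 B=9 C=0)
Step 7: empty(B) -> (A=3 B=0 C=0)

Answer: 3 0 0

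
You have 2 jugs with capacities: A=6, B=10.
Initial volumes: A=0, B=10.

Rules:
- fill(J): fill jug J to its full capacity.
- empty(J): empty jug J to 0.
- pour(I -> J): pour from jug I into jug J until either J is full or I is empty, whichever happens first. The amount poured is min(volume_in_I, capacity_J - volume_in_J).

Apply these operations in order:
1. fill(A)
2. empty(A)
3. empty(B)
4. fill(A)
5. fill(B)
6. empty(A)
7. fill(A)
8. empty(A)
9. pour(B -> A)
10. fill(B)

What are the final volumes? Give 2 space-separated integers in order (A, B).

Step 1: fill(A) -> (A=6 B=10)
Step 2: empty(A) -> (A=0 B=10)
Step 3: empty(B) -> (A=0 B=0)
Step 4: fill(A) -> (A=6 B=0)
Step 5: fill(B) -> (A=6 B=10)
Step 6: empty(A) -> (A=0 B=10)
Step 7: fill(A) -> (A=6 B=10)
Step 8: empty(A) -> (A=0 B=10)
Step 9: pour(B -> A) -> (A=6 B=4)
Step 10: fill(B) -> (A=6 B=10)

Answer: 6 10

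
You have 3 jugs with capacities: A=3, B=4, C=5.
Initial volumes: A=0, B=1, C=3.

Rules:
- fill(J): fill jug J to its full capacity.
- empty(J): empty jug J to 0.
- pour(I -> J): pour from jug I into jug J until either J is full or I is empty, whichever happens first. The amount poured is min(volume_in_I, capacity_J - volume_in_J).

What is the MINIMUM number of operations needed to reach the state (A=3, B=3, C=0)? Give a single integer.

Answer: 3

Derivation:
BFS from (A=0, B=1, C=3). One shortest path:
  1. fill(A) -> (A=3 B=1 C=3)
  2. empty(B) -> (A=3 B=0 C=3)
  3. pour(C -> B) -> (A=3 B=3 C=0)
Reached target in 3 moves.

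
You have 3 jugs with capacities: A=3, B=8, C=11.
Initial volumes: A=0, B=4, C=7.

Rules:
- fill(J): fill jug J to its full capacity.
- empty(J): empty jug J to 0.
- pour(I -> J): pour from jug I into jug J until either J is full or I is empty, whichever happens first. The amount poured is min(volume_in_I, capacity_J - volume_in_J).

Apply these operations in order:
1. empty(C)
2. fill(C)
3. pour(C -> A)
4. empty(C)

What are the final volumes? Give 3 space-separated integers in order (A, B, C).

Answer: 3 4 0

Derivation:
Step 1: empty(C) -> (A=0 B=4 C=0)
Step 2: fill(C) -> (A=0 B=4 C=11)
Step 3: pour(C -> A) -> (A=3 B=4 C=8)
Step 4: empty(C) -> (A=3 B=4 C=0)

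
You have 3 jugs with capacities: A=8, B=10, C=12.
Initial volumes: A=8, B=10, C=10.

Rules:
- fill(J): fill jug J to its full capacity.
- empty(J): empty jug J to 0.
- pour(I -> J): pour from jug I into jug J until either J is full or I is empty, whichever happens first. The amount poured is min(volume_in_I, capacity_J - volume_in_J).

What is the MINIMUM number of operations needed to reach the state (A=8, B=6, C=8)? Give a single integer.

BFS from (A=8, B=10, C=10). One shortest path:
  1. empty(B) -> (A=8 B=0 C=10)
  2. pour(A -> B) -> (A=0 B=8 C=10)
  3. fill(A) -> (A=8 B=8 C=10)
  4. pour(B -> C) -> (A=8 B=6 C=12)
  5. empty(C) -> (A=8 B=6 C=0)
  6. pour(A -> C) -> (A=0 B=6 C=8)
  7. fill(A) -> (A=8 B=6 C=8)
Reached target in 7 moves.

Answer: 7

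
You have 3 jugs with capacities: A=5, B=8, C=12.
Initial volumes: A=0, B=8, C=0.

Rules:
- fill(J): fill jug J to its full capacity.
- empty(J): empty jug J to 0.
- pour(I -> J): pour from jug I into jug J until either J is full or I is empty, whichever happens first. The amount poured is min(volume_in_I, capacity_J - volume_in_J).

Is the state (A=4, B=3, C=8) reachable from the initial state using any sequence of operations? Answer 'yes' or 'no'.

BFS explored all 394 reachable states.
Reachable set includes: (0,0,0), (0,0,1), (0,0,2), (0,0,3), (0,0,4), (0,0,5), (0,0,6), (0,0,7), (0,0,8), (0,0,9), (0,0,10), (0,0,11) ...
Target (A=4, B=3, C=8) not in reachable set → no.

Answer: no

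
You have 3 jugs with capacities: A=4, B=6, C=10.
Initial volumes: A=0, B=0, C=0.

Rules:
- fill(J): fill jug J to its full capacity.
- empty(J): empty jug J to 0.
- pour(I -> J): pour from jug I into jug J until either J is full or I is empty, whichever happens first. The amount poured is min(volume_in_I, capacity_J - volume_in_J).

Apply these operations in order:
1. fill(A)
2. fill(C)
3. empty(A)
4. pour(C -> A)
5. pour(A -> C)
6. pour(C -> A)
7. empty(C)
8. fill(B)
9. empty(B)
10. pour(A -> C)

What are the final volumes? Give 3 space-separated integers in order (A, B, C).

Answer: 0 0 4

Derivation:
Step 1: fill(A) -> (A=4 B=0 C=0)
Step 2: fill(C) -> (A=4 B=0 C=10)
Step 3: empty(A) -> (A=0 B=0 C=10)
Step 4: pour(C -> A) -> (A=4 B=0 C=6)
Step 5: pour(A -> C) -> (A=0 B=0 C=10)
Step 6: pour(C -> A) -> (A=4 B=0 C=6)
Step 7: empty(C) -> (A=4 B=0 C=0)
Step 8: fill(B) -> (A=4 B=6 C=0)
Step 9: empty(B) -> (A=4 B=0 C=0)
Step 10: pour(A -> C) -> (A=0 B=0 C=4)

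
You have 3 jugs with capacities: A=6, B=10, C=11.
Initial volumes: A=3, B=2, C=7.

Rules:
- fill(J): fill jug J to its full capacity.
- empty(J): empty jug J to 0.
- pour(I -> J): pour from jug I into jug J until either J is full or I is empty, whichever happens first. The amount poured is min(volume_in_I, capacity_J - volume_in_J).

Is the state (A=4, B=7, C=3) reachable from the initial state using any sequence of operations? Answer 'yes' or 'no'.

BFS explored all 475 reachable states.
Reachable set includes: (0,0,0), (0,0,1), (0,0,2), (0,0,3), (0,0,4), (0,0,5), (0,0,6), (0,0,7), (0,0,8), (0,0,9), (0,0,10), (0,0,11) ...
Target (A=4, B=7, C=3) not in reachable set → no.

Answer: no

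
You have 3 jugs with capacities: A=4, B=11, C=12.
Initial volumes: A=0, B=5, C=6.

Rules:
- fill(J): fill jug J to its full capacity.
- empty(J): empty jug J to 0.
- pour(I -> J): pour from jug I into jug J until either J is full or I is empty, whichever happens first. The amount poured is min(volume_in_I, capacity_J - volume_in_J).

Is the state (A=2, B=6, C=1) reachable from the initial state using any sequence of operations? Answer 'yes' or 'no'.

BFS explored all 450 reachable states.
Reachable set includes: (0,0,0), (0,0,1), (0,0,2), (0,0,3), (0,0,4), (0,0,5), (0,0,6), (0,0,7), (0,0,8), (0,0,9), (0,0,10), (0,0,11) ...
Target (A=2, B=6, C=1) not in reachable set → no.

Answer: no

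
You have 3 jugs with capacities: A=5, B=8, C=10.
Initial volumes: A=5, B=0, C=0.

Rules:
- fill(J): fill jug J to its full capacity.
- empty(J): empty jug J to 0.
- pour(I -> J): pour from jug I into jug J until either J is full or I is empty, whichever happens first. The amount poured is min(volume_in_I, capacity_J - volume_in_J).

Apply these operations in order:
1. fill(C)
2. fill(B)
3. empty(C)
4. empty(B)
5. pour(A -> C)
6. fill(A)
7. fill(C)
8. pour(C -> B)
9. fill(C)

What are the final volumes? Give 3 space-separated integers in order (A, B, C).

Answer: 5 8 10

Derivation:
Step 1: fill(C) -> (A=5 B=0 C=10)
Step 2: fill(B) -> (A=5 B=8 C=10)
Step 3: empty(C) -> (A=5 B=8 C=0)
Step 4: empty(B) -> (A=5 B=0 C=0)
Step 5: pour(A -> C) -> (A=0 B=0 C=5)
Step 6: fill(A) -> (A=5 B=0 C=5)
Step 7: fill(C) -> (A=5 B=0 C=10)
Step 8: pour(C -> B) -> (A=5 B=8 C=2)
Step 9: fill(C) -> (A=5 B=8 C=10)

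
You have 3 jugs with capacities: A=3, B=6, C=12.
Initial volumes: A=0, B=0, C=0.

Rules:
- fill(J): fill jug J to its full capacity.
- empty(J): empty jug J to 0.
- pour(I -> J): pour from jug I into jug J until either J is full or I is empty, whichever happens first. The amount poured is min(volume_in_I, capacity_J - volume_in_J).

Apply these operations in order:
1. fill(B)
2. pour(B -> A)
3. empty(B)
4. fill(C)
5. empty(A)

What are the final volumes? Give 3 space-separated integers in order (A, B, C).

Step 1: fill(B) -> (A=0 B=6 C=0)
Step 2: pour(B -> A) -> (A=3 B=3 C=0)
Step 3: empty(B) -> (A=3 B=0 C=0)
Step 4: fill(C) -> (A=3 B=0 C=12)
Step 5: empty(A) -> (A=0 B=0 C=12)

Answer: 0 0 12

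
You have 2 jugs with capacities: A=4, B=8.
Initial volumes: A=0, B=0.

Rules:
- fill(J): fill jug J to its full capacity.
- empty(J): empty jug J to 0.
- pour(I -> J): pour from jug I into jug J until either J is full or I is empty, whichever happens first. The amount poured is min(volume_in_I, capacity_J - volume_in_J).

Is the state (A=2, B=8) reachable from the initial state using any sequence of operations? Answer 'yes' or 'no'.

BFS explored all 6 reachable states.
Reachable set includes: (0,0), (0,4), (0,8), (4,0), (4,4), (4,8)
Target (A=2, B=8) not in reachable set → no.

Answer: no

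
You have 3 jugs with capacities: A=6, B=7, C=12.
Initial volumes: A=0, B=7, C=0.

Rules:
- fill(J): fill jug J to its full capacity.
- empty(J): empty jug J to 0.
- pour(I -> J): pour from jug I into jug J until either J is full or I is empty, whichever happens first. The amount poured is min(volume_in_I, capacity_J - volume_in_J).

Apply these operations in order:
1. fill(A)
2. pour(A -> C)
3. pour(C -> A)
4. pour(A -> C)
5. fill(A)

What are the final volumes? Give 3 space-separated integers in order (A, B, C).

Step 1: fill(A) -> (A=6 B=7 C=0)
Step 2: pour(A -> C) -> (A=0 B=7 C=6)
Step 3: pour(C -> A) -> (A=6 B=7 C=0)
Step 4: pour(A -> C) -> (A=0 B=7 C=6)
Step 5: fill(A) -> (A=6 B=7 C=6)

Answer: 6 7 6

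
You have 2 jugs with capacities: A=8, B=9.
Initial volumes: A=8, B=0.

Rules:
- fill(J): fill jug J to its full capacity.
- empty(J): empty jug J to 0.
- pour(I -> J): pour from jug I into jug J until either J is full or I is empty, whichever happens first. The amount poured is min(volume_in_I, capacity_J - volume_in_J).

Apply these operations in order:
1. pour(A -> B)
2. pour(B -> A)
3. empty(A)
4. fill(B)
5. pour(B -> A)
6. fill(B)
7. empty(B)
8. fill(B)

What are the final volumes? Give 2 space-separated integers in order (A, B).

Answer: 8 9

Derivation:
Step 1: pour(A -> B) -> (A=0 B=8)
Step 2: pour(B -> A) -> (A=8 B=0)
Step 3: empty(A) -> (A=0 B=0)
Step 4: fill(B) -> (A=0 B=9)
Step 5: pour(B -> A) -> (A=8 B=1)
Step 6: fill(B) -> (A=8 B=9)
Step 7: empty(B) -> (A=8 B=0)
Step 8: fill(B) -> (A=8 B=9)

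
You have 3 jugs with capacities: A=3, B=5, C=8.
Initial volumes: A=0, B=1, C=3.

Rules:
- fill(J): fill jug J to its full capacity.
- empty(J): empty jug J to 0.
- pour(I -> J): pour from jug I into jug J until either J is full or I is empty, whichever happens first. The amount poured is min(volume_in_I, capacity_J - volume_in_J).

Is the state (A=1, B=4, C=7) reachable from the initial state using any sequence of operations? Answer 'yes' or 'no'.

Answer: no

Derivation:
BFS explored all 160 reachable states.
Reachable set includes: (0,0,0), (0,0,1), (0,0,2), (0,0,3), (0,0,4), (0,0,5), (0,0,6), (0,0,7), (0,0,8), (0,1,0), (0,1,1), (0,1,2) ...
Target (A=1, B=4, C=7) not in reachable set → no.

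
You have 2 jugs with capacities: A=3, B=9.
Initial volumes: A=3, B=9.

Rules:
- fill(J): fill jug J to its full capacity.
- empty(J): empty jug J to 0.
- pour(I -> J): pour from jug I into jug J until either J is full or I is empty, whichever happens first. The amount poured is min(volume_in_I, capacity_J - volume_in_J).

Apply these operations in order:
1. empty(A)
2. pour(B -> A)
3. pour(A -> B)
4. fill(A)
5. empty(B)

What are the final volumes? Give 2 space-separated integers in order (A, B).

Answer: 3 0

Derivation:
Step 1: empty(A) -> (A=0 B=9)
Step 2: pour(B -> A) -> (A=3 B=6)
Step 3: pour(A -> B) -> (A=0 B=9)
Step 4: fill(A) -> (A=3 B=9)
Step 5: empty(B) -> (A=3 B=0)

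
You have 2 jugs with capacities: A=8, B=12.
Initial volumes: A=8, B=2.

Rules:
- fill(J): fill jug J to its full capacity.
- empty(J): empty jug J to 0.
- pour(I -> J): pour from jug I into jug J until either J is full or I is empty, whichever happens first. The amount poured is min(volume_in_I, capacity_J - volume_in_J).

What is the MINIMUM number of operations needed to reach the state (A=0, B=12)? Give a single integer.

BFS from (A=8, B=2). One shortest path:
  1. empty(A) -> (A=0 B=2)
  2. fill(B) -> (A=0 B=12)
Reached target in 2 moves.

Answer: 2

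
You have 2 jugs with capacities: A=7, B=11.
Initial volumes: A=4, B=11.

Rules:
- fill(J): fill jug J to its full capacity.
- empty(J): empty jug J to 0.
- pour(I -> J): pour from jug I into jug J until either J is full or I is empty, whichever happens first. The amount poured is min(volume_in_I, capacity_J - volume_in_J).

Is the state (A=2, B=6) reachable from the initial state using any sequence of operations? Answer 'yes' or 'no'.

BFS explored all 36 reachable states.
Reachable set includes: (0,0), (0,1), (0,2), (0,3), (0,4), (0,5), (0,6), (0,7), (0,8), (0,9), (0,10), (0,11) ...
Target (A=2, B=6) not in reachable set → no.

Answer: no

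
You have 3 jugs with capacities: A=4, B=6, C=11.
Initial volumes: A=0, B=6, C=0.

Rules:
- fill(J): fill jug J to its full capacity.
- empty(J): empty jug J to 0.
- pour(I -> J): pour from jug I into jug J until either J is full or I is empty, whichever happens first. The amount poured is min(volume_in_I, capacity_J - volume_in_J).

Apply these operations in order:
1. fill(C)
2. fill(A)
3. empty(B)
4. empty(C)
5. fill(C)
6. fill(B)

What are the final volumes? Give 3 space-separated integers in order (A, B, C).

Answer: 4 6 11

Derivation:
Step 1: fill(C) -> (A=0 B=6 C=11)
Step 2: fill(A) -> (A=4 B=6 C=11)
Step 3: empty(B) -> (A=4 B=0 C=11)
Step 4: empty(C) -> (A=4 B=0 C=0)
Step 5: fill(C) -> (A=4 B=0 C=11)
Step 6: fill(B) -> (A=4 B=6 C=11)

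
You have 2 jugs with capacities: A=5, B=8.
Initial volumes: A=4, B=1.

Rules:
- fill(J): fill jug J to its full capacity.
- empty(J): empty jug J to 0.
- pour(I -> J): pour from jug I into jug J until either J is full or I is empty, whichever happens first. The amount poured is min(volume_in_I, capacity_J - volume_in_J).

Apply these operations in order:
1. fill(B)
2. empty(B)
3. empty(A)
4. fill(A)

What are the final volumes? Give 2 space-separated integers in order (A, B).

Step 1: fill(B) -> (A=4 B=8)
Step 2: empty(B) -> (A=4 B=0)
Step 3: empty(A) -> (A=0 B=0)
Step 4: fill(A) -> (A=5 B=0)

Answer: 5 0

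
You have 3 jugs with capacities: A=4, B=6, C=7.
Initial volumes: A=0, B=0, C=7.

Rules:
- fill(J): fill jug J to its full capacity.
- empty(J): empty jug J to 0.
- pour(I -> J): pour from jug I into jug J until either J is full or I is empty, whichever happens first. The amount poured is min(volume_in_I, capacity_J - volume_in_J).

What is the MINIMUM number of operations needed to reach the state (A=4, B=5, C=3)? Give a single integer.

Answer: 6

Derivation:
BFS from (A=0, B=0, C=7). One shortest path:
  1. fill(B) -> (A=0 B=6 C=7)
  2. empty(C) -> (A=0 B=6 C=0)
  3. pour(B -> C) -> (A=0 B=0 C=6)
  4. fill(B) -> (A=0 B=6 C=6)
  5. pour(B -> C) -> (A=0 B=5 C=7)
  6. pour(C -> A) -> (A=4 B=5 C=3)
Reached target in 6 moves.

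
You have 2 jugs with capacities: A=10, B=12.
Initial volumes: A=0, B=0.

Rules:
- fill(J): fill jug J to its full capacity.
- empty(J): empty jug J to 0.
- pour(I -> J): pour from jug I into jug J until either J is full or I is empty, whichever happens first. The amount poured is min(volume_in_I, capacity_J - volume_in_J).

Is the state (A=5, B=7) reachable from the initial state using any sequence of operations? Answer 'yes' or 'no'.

Answer: no

Derivation:
BFS explored all 22 reachable states.
Reachable set includes: (0,0), (0,2), (0,4), (0,6), (0,8), (0,10), (0,12), (2,0), (2,12), (4,0), (4,12), (6,0) ...
Target (A=5, B=7) not in reachable set → no.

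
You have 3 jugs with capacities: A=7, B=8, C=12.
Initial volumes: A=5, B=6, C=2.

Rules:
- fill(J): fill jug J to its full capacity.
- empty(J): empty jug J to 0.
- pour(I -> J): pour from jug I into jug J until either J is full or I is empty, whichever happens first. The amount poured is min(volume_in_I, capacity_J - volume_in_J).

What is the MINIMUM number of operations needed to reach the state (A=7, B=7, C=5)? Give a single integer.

BFS from (A=5, B=6, C=2). One shortest path:
  1. fill(A) -> (A=7 B=6 C=2)
  2. empty(B) -> (A=7 B=0 C=2)
  3. fill(C) -> (A=7 B=0 C=12)
  4. pour(A -> B) -> (A=0 B=7 C=12)
  5. pour(C -> A) -> (A=7 B=7 C=5)
Reached target in 5 moves.

Answer: 5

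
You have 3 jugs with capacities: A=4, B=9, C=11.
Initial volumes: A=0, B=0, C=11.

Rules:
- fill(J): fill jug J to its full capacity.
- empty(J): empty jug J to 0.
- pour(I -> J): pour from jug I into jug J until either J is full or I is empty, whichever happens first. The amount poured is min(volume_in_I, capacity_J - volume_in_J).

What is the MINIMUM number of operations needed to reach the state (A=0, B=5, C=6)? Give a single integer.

BFS from (A=0, B=0, C=11). One shortest path:
  1. pour(C -> B) -> (A=0 B=9 C=2)
  2. pour(B -> A) -> (A=4 B=5 C=2)
  3. pour(A -> C) -> (A=0 B=5 C=6)
Reached target in 3 moves.

Answer: 3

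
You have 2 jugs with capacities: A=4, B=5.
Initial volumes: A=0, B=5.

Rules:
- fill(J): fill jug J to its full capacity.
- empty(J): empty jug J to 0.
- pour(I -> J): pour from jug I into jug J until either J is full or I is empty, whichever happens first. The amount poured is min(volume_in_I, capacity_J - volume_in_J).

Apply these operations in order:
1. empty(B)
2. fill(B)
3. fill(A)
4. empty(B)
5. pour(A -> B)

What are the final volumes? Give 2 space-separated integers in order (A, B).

Answer: 0 4

Derivation:
Step 1: empty(B) -> (A=0 B=0)
Step 2: fill(B) -> (A=0 B=5)
Step 3: fill(A) -> (A=4 B=5)
Step 4: empty(B) -> (A=4 B=0)
Step 5: pour(A -> B) -> (A=0 B=4)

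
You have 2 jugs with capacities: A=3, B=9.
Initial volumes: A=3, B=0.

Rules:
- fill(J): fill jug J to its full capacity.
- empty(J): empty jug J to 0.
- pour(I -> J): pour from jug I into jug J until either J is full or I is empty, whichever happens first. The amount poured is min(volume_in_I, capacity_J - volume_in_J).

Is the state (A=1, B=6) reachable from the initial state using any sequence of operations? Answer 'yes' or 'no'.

BFS explored all 8 reachable states.
Reachable set includes: (0,0), (0,3), (0,6), (0,9), (3,0), (3,3), (3,6), (3,9)
Target (A=1, B=6) not in reachable set → no.

Answer: no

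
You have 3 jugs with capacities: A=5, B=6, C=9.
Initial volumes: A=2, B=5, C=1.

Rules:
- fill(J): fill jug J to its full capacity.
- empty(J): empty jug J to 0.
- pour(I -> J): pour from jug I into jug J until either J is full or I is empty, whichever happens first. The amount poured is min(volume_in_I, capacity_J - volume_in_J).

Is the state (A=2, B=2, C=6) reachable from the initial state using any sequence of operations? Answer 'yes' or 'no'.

Answer: no

Derivation:
BFS explored all 261 reachable states.
Reachable set includes: (0,0,0), (0,0,1), (0,0,2), (0,0,3), (0,0,4), (0,0,5), (0,0,6), (0,0,7), (0,0,8), (0,0,9), (0,1,0), (0,1,1) ...
Target (A=2, B=2, C=6) not in reachable set → no.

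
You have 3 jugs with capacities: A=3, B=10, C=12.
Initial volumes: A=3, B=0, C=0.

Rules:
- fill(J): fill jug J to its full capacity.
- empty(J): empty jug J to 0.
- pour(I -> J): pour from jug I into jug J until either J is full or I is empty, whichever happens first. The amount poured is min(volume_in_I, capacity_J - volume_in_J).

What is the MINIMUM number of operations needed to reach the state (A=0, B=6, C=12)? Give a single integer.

Answer: 4

Derivation:
BFS from (A=3, B=0, C=0). One shortest path:
  1. fill(C) -> (A=3 B=0 C=12)
  2. pour(A -> B) -> (A=0 B=3 C=12)
  3. fill(A) -> (A=3 B=3 C=12)
  4. pour(A -> B) -> (A=0 B=6 C=12)
Reached target in 4 moves.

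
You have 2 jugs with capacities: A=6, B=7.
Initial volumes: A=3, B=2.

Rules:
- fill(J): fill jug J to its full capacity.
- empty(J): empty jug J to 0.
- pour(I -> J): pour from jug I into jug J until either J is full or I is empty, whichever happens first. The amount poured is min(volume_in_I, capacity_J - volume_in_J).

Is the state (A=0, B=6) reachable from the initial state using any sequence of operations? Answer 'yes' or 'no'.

BFS from (A=3, B=2):
  1. fill(A) -> (A=6 B=2)
  2. empty(B) -> (A=6 B=0)
  3. pour(A -> B) -> (A=0 B=6)
Target reached → yes.

Answer: yes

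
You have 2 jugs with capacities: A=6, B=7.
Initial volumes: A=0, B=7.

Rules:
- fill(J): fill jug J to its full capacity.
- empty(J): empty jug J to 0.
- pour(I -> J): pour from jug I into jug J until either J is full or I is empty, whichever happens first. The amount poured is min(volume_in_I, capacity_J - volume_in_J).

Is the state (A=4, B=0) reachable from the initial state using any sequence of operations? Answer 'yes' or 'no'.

BFS from (A=0, B=7):
  1. fill(A) -> (A=6 B=7)
  2. empty(B) -> (A=6 B=0)
  3. pour(A -> B) -> (A=0 B=6)
  4. fill(A) -> (A=6 B=6)
  5. pour(A -> B) -> (A=5 B=7)
  6. empty(B) -> (A=5 B=0)
  7. pour(A -> B) -> (A=0 B=5)
  8. fill(A) -> (A=6 B=5)
  9. pour(A -> B) -> (A=4 B=7)
  10. empty(B) -> (A=4 B=0)
Target reached → yes.

Answer: yes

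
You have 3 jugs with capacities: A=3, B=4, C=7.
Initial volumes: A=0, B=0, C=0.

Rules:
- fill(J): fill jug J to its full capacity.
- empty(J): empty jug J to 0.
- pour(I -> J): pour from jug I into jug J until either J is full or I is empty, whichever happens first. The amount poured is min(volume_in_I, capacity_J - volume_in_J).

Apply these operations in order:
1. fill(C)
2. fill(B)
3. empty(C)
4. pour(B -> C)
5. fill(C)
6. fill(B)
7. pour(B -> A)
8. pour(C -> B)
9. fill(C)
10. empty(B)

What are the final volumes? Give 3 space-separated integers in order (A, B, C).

Step 1: fill(C) -> (A=0 B=0 C=7)
Step 2: fill(B) -> (A=0 B=4 C=7)
Step 3: empty(C) -> (A=0 B=4 C=0)
Step 4: pour(B -> C) -> (A=0 B=0 C=4)
Step 5: fill(C) -> (A=0 B=0 C=7)
Step 6: fill(B) -> (A=0 B=4 C=7)
Step 7: pour(B -> A) -> (A=3 B=1 C=7)
Step 8: pour(C -> B) -> (A=3 B=4 C=4)
Step 9: fill(C) -> (A=3 B=4 C=7)
Step 10: empty(B) -> (A=3 B=0 C=7)

Answer: 3 0 7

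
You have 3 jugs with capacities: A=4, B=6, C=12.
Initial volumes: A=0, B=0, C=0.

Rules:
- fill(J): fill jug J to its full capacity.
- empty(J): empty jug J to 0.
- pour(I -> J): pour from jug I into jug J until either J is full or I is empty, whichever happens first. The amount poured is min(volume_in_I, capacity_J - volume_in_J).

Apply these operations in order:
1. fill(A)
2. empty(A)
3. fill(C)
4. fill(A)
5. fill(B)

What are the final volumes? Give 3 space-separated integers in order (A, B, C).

Answer: 4 6 12

Derivation:
Step 1: fill(A) -> (A=4 B=0 C=0)
Step 2: empty(A) -> (A=0 B=0 C=0)
Step 3: fill(C) -> (A=0 B=0 C=12)
Step 4: fill(A) -> (A=4 B=0 C=12)
Step 5: fill(B) -> (A=4 B=6 C=12)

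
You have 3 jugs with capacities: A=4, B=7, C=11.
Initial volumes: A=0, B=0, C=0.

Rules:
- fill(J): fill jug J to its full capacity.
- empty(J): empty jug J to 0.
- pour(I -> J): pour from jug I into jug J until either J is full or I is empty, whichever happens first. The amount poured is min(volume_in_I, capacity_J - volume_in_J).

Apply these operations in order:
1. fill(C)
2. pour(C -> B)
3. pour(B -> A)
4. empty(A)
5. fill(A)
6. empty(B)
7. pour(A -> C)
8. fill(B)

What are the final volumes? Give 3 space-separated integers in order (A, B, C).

Step 1: fill(C) -> (A=0 B=0 C=11)
Step 2: pour(C -> B) -> (A=0 B=7 C=4)
Step 3: pour(B -> A) -> (A=4 B=3 C=4)
Step 4: empty(A) -> (A=0 B=3 C=4)
Step 5: fill(A) -> (A=4 B=3 C=4)
Step 6: empty(B) -> (A=4 B=0 C=4)
Step 7: pour(A -> C) -> (A=0 B=0 C=8)
Step 8: fill(B) -> (A=0 B=7 C=8)

Answer: 0 7 8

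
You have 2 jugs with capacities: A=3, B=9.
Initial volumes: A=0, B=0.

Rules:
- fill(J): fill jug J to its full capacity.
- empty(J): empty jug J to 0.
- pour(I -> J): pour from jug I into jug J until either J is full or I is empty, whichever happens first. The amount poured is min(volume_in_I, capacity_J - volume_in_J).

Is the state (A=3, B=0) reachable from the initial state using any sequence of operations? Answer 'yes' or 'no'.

Answer: yes

Derivation:
BFS from (A=0, B=0):
  1. fill(A) -> (A=3 B=0)
Target reached → yes.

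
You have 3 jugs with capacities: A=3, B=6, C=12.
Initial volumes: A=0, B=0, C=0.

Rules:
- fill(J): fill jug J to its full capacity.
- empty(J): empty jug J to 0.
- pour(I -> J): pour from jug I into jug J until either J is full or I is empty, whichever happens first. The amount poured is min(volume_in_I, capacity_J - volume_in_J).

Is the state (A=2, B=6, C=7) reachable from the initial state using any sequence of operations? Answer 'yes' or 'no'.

BFS explored all 30 reachable states.
Reachable set includes: (0,0,0), (0,0,3), (0,0,6), (0,0,9), (0,0,12), (0,3,0), (0,3,3), (0,3,6), (0,3,9), (0,3,12), (0,6,0), (0,6,3) ...
Target (A=2, B=6, C=7) not in reachable set → no.

Answer: no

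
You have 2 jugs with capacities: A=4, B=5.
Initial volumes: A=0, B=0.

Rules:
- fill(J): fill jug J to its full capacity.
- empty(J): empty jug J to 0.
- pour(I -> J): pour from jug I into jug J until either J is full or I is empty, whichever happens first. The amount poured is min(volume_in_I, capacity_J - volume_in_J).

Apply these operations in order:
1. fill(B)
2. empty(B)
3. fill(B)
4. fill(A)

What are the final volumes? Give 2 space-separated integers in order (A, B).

Step 1: fill(B) -> (A=0 B=5)
Step 2: empty(B) -> (A=0 B=0)
Step 3: fill(B) -> (A=0 B=5)
Step 4: fill(A) -> (A=4 B=5)

Answer: 4 5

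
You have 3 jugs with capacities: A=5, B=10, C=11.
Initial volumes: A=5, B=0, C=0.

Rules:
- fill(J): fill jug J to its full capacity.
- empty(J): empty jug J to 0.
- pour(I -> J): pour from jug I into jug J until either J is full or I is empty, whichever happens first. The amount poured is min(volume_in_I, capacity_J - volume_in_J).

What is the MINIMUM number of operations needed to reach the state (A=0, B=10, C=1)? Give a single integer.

BFS from (A=5, B=0, C=0). One shortest path:
  1. empty(A) -> (A=0 B=0 C=0)
  2. fill(C) -> (A=0 B=0 C=11)
  3. pour(C -> B) -> (A=0 B=10 C=1)
Reached target in 3 moves.

Answer: 3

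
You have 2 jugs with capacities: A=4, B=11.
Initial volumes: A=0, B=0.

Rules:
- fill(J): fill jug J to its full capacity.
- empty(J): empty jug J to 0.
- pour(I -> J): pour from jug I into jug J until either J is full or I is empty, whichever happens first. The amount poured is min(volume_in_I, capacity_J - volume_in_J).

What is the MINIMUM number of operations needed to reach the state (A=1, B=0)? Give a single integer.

Answer: 7

Derivation:
BFS from (A=0, B=0). One shortest path:
  1. fill(A) -> (A=4 B=0)
  2. pour(A -> B) -> (A=0 B=4)
  3. fill(A) -> (A=4 B=4)
  4. pour(A -> B) -> (A=0 B=8)
  5. fill(A) -> (A=4 B=8)
  6. pour(A -> B) -> (A=1 B=11)
  7. empty(B) -> (A=1 B=0)
Reached target in 7 moves.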